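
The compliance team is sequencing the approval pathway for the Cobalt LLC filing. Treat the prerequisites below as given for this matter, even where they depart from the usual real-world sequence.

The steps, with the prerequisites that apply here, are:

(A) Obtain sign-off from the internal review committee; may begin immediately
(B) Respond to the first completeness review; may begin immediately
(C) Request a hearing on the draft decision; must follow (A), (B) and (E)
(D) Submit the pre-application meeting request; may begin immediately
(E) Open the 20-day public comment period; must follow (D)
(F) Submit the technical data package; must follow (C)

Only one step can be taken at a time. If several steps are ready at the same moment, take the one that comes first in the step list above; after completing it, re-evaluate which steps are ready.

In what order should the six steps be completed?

(A), (B) and (D) have no prerequisites; (A) is listed earlier, so (A) is first.
Now (B) and (D) have their prerequisites met. (B) is listed earlier, so (B) next.
Next only (D) has its prerequisites met → (D).
(E) is the only step now ready → (E).
(C) needed (A), (B) and (E), now all done → (C).
That leaves (F) as the only ready step → (F).

(A) (B) (D) (E) (C) (F)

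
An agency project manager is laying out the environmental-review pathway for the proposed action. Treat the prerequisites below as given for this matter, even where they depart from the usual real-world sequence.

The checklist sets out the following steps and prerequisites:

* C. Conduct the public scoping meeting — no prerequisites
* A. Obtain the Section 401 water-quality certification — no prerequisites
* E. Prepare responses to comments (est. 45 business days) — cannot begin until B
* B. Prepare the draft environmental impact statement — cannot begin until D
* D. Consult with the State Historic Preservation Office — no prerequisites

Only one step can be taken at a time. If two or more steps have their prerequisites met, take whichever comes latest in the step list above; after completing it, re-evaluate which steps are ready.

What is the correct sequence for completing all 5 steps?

Nothing is required for D, A and C. D is listed later → D first.
B now also ready, so the ready set is {B, A, C}; B is listed later → B.
E now also ready, so the ready set is {E, A, C}; E is listed later → E.
Ready: A and C. A is listed later → A.
That leaves C as the only ready step → C.

D B E A C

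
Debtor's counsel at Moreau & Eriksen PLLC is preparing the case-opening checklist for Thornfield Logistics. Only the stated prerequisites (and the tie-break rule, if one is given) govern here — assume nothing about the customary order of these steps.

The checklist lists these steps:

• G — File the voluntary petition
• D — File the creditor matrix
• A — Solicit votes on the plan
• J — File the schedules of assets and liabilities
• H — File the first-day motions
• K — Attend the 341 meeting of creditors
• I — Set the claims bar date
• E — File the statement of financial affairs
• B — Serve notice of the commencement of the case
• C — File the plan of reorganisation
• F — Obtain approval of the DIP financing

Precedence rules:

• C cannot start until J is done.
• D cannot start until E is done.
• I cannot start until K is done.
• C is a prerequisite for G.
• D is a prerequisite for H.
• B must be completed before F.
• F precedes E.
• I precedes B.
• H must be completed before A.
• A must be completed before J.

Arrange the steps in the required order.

Only K has no prerequisites, so it is first.
I needed K, now all done → I.
B needed I, now all done → B.
That leaves F as the only ready step → F.
E needed F, now all done → E.
D is the only step now ready → D.
H needed D, now all done → H.
A needed H, now all done → A.
J needed A, now all done → J.
That leaves C as the only ready step → C.
G is the only step now ready → G.

K → I → B → F → E → D → H → A → J → C → G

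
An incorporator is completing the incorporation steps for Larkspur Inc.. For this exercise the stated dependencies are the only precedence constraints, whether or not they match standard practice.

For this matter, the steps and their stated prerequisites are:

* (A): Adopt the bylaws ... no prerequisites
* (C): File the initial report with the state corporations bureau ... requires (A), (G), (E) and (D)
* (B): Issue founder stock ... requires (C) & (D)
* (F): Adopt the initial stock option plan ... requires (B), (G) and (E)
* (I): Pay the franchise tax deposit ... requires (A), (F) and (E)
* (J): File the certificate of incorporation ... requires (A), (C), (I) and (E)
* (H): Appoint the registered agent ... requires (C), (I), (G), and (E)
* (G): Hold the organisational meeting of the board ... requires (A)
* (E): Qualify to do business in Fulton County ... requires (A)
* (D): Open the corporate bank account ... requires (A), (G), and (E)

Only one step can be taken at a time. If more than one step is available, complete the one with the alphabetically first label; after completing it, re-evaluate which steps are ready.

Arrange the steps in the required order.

(A) → (E) → (G) → (D) → (C) → (B) → (F) → (I) → (H) → (J)

(A) has no prerequisites → (A) first.
(E) and (G) are both available; (E) has the earlier label → (E).
Next only (G) has its prerequisites met → (G).
(D) needed (A), (E) and (G), now all done → (D).
That leaves (C) as the only ready step → (C).
(B) is the only step now ready → (B).
Next only (F) has its prerequisites met → (F).
(I) needed (A), (E) and (F), now all done → (I).
Ready: (H) and (J). (H) has the earlier label → (H).
That leaves (J) as the only ready step → (J).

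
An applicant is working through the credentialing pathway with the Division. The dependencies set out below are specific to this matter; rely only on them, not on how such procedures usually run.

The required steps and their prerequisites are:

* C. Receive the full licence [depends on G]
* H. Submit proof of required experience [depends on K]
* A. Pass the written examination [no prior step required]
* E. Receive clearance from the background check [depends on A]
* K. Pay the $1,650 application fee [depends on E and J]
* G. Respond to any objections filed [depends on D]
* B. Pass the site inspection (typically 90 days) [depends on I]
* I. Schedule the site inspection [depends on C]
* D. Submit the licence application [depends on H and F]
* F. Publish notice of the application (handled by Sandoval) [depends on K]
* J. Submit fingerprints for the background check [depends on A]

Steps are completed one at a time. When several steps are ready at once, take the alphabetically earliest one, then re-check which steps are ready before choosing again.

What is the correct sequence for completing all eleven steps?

A is the only step with nothing outstanding, so it goes first.
Now E and J have their prerequisites met. E has the earlier label, so E next.
That leaves J as the only ready step → J.
K is the only step now ready → K.
Ready: F and H. F has the earlier label → F.
That leaves H as the only ready step → H.
That leaves D as the only ready step → D.
Next only G has its prerequisites met → G.
Next only C has its prerequisites met → C.
I needed C, now all done → I.
B needed I, now all done → B.

A → E → J → K → F → H → D → G → C → I → B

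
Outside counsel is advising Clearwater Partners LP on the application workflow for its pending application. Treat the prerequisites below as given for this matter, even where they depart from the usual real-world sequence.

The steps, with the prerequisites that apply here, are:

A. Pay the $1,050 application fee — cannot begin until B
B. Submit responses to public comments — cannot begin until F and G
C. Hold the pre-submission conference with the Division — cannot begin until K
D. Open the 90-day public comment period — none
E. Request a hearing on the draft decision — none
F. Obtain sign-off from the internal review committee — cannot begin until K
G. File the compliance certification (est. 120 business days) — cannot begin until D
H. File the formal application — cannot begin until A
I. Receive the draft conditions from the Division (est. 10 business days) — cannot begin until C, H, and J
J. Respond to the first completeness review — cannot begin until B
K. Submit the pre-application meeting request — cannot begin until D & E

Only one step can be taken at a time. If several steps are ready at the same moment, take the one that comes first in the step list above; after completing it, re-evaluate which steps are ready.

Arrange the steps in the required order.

D → E → G → K → C → F → B → A → H → J → I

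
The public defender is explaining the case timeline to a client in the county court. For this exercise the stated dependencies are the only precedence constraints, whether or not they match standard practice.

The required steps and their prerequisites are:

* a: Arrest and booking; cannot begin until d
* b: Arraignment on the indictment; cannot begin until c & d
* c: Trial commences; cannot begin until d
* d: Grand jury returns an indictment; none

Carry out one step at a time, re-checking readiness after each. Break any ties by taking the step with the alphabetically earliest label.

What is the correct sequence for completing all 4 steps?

d → a → c → b

d is the only step with nothing outstanding, so it goes first.
Now a and c have their prerequisites met. a has the earlier label, so a next.
That leaves c as the only ready step → c.
b is the only step now ready → b.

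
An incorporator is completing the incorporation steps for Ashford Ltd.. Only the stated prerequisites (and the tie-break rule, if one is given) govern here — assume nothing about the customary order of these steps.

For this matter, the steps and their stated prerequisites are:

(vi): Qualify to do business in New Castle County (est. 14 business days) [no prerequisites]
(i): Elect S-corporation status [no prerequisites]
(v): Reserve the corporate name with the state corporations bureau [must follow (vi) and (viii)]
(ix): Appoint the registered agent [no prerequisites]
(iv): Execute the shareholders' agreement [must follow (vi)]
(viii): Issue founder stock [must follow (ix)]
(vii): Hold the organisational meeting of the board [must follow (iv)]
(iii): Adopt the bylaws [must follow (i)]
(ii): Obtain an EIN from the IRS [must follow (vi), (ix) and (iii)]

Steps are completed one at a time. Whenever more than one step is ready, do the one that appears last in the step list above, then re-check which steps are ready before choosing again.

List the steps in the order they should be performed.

(ix), (viii), (i), (iii), (vi), (ii), (iv), (vii), (v)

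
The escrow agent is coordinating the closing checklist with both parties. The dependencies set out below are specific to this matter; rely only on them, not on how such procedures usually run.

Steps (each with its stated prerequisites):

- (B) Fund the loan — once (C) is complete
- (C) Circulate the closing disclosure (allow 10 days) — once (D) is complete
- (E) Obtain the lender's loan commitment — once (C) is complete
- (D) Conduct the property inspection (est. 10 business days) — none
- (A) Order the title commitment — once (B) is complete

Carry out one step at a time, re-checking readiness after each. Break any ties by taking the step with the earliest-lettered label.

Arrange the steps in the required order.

(D) → (C) → (B) → (A) → (E)

(D) is the only step with nothing outstanding, so it goes first.
(C) needed (D), now all done → (C).
(B) and (E) are both available; (B) has the earlier label → (B).
(A) now also ready, so the ready set is {(A), (E)}; (A) has the earlier label → (A).
(E) needed (C), now all done → (E).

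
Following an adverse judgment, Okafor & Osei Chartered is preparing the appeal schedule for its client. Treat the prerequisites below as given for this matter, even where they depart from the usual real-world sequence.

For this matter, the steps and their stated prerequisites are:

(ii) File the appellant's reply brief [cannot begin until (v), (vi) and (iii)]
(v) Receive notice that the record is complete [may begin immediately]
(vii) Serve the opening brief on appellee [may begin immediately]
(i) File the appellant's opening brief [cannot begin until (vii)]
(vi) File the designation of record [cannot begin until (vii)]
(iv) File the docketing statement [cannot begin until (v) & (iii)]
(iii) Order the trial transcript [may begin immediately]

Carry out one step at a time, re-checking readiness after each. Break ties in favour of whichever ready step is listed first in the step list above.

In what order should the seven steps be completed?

(v) (vii) (i) (vi) (iii) (ii) (iv)

Nothing is required for (v), (vii) and (iii). (v) is listed earlier → (v) first.
Ready: (vii) and (iii). (vii) is listed earlier → (vii).
(i) and (vi) now also ready, so the ready set is {(i), (vi), (iii)}; (i) is listed earlier → (i).
(vi) and (iii) are both available; (vi) is listed earlier → (vi).
Next only (iii) has its prerequisites met → (iii).
Ready: (ii) and (iv). (ii) is listed earlier → (ii).
(iv) is the only step now ready → (iv).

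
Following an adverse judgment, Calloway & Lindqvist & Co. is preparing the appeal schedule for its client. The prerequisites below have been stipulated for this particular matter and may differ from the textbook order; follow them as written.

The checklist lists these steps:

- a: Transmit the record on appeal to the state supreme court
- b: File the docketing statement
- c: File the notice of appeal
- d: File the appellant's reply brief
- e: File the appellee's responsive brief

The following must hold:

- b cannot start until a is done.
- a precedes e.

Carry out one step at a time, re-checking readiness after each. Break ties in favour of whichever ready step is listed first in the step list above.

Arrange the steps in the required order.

a, c and d have no prerequisites; a is listed earlier, so a is first.
Now b, c, d and e have their prerequisites met. b is listed earlier, so b next.
c, d and e are all available; c is listed earlier → c.
Now d and e have their prerequisites met. d is listed earlier, so d next.
That leaves e as the only ready step → e.

a → b → c → d → e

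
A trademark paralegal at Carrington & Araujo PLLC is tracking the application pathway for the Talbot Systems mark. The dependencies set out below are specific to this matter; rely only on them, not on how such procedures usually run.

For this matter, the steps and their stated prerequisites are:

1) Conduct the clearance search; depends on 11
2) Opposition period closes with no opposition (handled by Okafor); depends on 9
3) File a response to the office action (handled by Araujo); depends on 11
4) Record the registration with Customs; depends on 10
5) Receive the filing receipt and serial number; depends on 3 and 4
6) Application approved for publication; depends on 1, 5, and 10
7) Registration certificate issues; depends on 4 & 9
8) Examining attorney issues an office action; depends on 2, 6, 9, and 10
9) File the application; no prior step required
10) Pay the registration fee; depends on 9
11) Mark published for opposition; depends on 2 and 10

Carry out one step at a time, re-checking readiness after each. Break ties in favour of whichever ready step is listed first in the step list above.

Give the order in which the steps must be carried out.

9 has no prerequisites → 9 first.
Now 2 and 10 have their prerequisites met. 2 is listed earlier, so 2 next.
10 is the only step now ready → 10.
Now 4 and 11 have their prerequisites met. 4 is listed earlier, so 4 next.
Now 7 and 11 have their prerequisites met. 7 is listed earlier, so 7 next.
That leaves 11 as the only ready step → 11.
Ready: 1 and 3. 1 is listed earlier → 1.
3 is the only step now ready → 3.
5 is the only step now ready → 5.
6 needed 1, 5 and 10, now all done → 6.
8 needed 2, 6, 9 and 10, now all done → 8.

9, 2, 10, 4, 7, 11, 1, 3, 5, 6, 8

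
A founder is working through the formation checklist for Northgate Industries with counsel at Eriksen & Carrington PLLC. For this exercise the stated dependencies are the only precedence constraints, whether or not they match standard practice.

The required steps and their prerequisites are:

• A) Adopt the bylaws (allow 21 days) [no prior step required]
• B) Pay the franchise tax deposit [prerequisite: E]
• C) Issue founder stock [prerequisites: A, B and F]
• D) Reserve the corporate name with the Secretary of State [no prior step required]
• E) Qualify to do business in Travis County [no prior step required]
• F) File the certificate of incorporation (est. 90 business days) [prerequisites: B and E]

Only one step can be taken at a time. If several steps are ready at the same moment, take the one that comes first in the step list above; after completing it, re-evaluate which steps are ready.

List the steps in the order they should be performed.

A, D, E, B, F, C

Nothing is required for A, D and E. A is listed earlier → A first.
Now D and E have their prerequisites met. D is listed earlier, so D next.
E is the only step now ready → E.
B needed E, now all done → B.
F is the only step now ready → F.
Next only C has its prerequisites met → C.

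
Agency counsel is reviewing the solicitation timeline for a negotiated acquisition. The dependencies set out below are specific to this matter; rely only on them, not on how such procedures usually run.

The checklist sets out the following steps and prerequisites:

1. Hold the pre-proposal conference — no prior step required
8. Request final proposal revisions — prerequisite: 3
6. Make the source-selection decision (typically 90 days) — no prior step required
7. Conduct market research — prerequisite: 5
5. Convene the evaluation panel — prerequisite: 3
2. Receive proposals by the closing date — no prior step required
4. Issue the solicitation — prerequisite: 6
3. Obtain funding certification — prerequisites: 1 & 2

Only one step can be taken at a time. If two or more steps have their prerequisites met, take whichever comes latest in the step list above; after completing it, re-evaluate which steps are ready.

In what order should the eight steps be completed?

2, 6, 4, 1, 3, 5, 7, 8

Nothing is required for 2, 6 and 1. 2 is listed later → 2 first.
Now 6 and 1 have their prerequisites met. 6 is listed later, so 6 next.
4 and 1 are both available; 4 is listed later → 4.
That leaves 1 as the only ready step → 1.
3 needed 2 and 1, now all done → 3.
5 and 8 are both available; 5 is listed later → 5.
Ready: 7 and 8. 7 is listed later → 7.
8 is the only step now ready → 8.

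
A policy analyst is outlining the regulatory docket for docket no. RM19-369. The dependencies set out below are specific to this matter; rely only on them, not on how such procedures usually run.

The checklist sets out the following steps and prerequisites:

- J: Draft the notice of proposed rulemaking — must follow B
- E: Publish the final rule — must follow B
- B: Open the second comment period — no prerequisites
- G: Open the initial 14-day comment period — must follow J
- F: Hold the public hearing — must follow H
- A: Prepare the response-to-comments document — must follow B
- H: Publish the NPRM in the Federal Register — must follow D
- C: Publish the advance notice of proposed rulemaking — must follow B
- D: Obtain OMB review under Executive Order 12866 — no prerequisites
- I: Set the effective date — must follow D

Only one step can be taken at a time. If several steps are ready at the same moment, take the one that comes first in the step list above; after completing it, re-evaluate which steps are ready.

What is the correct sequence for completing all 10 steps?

B and D have no prerequisites; B is listed earlier, so B is first.
Now J, E, A, C and D have their prerequisites met. J is listed earlier, so J next.
G now also ready, so the ready set is {E, G, A, C, D}; E is listed earlier → E.
Now G, A, C and D have their prerequisites met. G is listed earlier, so G next.
Ready: A, C and D. A is listed earlier → A.
C and D are both available; C is listed earlier → C.
D is the only step now ready → D.
Ready: H and I. H is listed earlier → H.
F now also ready, so the ready set is {F, I}; F is listed earlier → F.
That leaves I as the only ready step → I.

B, J, E, G, A, C, D, H, F, I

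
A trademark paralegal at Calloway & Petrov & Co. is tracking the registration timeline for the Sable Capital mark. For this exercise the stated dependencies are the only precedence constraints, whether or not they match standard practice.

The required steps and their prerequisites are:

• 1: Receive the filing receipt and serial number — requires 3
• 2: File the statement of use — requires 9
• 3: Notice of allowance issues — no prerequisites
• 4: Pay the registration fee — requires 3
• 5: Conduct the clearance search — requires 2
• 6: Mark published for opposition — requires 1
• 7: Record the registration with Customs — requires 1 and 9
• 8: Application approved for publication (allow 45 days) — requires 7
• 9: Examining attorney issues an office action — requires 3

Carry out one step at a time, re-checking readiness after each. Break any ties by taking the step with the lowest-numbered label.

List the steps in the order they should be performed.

3 1 4 6 9 2 5 7 8

3 has no prerequisites → 3 first.
Ready: 1, 4 and 9. 1 has the earlier label → 1.
Now 4, 6 and 9 have their prerequisites met. 4 has the earlier label, so 4 next.
6 and 9 are both available; 6 has the earlier label → 6.
9 needed 3, now all done → 9.
Ready: 2 and 7. 2 has the earlier label → 2.
Now 5 and 7 have their prerequisites met. 5 has the earlier label, so 5 next.
7 is the only step now ready → 7.
8 needed 7, now all done → 8.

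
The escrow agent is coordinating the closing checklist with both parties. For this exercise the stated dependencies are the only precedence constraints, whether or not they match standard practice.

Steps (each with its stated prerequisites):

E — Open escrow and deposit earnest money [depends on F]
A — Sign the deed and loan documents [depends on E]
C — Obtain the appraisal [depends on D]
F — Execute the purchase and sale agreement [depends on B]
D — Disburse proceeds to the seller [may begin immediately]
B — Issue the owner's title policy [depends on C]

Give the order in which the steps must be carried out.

D C B F E A

D has no prerequisites → D first.
Next only C has its prerequisites met → C.
Next only B has its prerequisites met → B.
F needed B, now all done → F.
That leaves E as the only ready step → E.
A needed E, now all done → A.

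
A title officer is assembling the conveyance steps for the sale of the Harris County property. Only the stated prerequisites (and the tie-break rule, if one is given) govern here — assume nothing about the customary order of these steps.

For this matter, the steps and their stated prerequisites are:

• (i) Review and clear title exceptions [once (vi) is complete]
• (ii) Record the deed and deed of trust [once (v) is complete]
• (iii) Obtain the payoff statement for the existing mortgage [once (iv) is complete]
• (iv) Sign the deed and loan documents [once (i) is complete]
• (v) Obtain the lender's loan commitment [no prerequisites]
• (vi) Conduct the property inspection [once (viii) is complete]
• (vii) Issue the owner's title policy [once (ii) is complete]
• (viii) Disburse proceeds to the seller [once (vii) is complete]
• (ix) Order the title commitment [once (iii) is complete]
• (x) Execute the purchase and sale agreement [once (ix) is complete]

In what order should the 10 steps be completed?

(v) → (ii) → (vii) → (viii) → (vi) → (i) → (iv) → (iii) → (ix) → (x)

Only (v) has no prerequisites, so it is first.
Next only (ii) has its prerequisites met → (ii).
(vii) needed (ii), now all done → (vii).
(viii) needed (vii), now all done → (viii).
That leaves (vi) as the only ready step → (vi).
(i) needed (vi), now all done → (i).
(iv) needed (i), now all done → (iv).
Next only (iii) has its prerequisites met → (iii).
(ix) needed (iii), now all done → (ix).
(x) needed (ix), now all done → (x).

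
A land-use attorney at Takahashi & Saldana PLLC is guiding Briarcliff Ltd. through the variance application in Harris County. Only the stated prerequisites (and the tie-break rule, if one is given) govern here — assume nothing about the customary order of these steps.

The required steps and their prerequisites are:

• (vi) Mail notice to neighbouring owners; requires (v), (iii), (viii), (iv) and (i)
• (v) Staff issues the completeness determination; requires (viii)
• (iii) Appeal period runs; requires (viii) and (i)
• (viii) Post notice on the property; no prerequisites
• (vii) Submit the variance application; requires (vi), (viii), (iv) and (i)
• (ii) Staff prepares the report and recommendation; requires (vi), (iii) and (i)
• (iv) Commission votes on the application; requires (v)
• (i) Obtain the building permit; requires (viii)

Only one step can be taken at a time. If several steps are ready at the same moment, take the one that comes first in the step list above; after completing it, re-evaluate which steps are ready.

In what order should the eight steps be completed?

(viii) (v) (iv) (i) (iii) (vi) (vii) (ii)

(viii) has no prerequisites → (viii) first.
Ready: (v) and (i). (v) is listed earlier → (v).
(iv) and (i) are both available; (iv) is listed earlier → (iv).
(i) needed (viii), now all done → (i).
That leaves (iii) as the only ready step → (iii).
(vi) needed (v), (iii), (viii), (iv) and (i), now all done → (vi).
(vii) and (ii) are both available; (vii) is listed earlier → (vii).
(ii) is the only step now ready → (ii).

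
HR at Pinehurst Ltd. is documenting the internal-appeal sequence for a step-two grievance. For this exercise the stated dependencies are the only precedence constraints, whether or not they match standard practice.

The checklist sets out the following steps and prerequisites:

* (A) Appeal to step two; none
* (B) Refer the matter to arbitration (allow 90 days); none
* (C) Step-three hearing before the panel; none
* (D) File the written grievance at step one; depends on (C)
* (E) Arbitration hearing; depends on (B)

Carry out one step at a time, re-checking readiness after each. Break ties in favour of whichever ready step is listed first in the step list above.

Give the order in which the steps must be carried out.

(A), (B) and (C) have no prerequisites; (A) is listed earlier, so (A) is first.
Ready: (B) and (C). (B) is listed earlier → (B).
Ready: (C) and (E). (C) is listed earlier → (C).
(D) now also ready, so the ready set is {(D), (E)}; (D) is listed earlier → (D).
(E) is the only step now ready → (E).

(A), (B), (C), (D), (E)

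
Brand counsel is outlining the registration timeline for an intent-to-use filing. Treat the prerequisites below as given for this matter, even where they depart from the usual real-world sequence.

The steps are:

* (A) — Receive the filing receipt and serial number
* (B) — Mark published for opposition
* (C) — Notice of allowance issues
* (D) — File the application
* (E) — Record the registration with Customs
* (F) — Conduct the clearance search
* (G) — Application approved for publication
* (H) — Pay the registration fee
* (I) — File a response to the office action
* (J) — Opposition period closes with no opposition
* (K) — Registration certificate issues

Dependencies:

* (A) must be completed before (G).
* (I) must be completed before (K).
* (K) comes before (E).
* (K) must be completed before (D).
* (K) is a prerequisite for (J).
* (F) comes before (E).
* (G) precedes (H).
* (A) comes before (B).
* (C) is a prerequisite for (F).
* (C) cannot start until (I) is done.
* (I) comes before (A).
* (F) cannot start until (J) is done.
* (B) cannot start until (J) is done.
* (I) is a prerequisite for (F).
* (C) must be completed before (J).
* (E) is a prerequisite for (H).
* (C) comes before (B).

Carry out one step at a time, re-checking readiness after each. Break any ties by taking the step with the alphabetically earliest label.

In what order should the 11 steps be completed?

(I) has no prerequisites → (I) first.
Now (A), (C) and (K) have their prerequisites met. (A) has the earlier label, so (A) next.
Ready: (C), (G) and (K). (C) has the earlier label → (C).
Ready: (G) and (K). (G) has the earlier label → (G).
(K) needed (I), now all done → (K).
Ready: (D) and (J). (D) has the earlier label → (D).
(J) needed (C) and (K), now all done → (J).
(B) and (F) are both available; (B) has the earlier label → (B).
(F) is the only step now ready → (F).
(E) needed (F) and (K), now all done → (E).
(H) needed (E) and (G), now all done → (H).

(I), (A), (C), (G), (K), (D), (J), (B), (F), (E), (H)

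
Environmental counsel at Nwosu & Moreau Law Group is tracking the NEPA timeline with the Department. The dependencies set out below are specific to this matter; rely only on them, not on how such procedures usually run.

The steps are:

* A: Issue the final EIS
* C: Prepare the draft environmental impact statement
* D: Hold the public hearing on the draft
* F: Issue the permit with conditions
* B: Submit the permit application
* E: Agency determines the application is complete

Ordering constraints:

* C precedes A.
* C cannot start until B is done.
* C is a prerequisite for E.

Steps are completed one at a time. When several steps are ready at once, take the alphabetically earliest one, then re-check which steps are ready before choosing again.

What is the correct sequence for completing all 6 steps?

B → C → A → D → E → F

Nothing is required for B, D and F. B has the earlier label → B first.
C now also ready, so the ready set is {C, D, F}; C has the earlier label → C.
A and E now also ready, so the ready set is {A, D, E, F}; A has the earlier label → A.
Now D, E and F have their prerequisites met. D has the earlier label, so D next.
Now E and F have their prerequisites met. E has the earlier label, so E next.
F is the only step now ready → F.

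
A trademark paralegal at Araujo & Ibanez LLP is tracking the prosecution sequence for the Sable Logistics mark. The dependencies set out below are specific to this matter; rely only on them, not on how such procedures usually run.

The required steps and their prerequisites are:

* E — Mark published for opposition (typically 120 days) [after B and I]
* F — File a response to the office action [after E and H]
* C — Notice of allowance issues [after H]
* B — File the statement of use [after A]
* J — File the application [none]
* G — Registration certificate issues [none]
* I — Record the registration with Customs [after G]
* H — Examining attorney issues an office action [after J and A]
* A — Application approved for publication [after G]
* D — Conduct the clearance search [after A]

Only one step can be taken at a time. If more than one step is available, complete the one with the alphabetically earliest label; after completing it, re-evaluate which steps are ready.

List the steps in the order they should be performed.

G, A, B, D, I, E, J, H, C, F

G and J have no prerequisites; G has the earlier label, so G is first.
Ready: A, I and J. A has the earlier label → A.
B and D now also ready, so the ready set is {B, D, I, J}; B has the earlier label → B.
Ready: D, I and J. D has the earlier label → D.
Ready: I and J. I has the earlier label → I.
Ready: E and J. E has the earlier label → E.
That leaves J as the only ready step → J.
That leaves H as the only ready step → H.
Ready: C and F. C has the earlier label → C.
F needed E and H, now all done → F.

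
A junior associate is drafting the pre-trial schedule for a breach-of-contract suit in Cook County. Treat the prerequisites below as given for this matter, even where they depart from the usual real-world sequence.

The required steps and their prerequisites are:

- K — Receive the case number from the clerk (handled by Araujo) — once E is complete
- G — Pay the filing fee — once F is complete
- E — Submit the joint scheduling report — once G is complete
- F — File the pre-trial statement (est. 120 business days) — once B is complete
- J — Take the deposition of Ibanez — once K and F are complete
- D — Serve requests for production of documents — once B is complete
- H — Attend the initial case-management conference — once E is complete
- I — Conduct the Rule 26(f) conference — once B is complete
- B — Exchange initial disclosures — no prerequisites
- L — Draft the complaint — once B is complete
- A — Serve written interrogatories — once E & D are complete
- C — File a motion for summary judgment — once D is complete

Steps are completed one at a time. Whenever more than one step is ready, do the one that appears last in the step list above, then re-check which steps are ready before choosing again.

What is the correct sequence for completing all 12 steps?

B is the only step with nothing outstanding, so it goes first.
L, I, D and F are all available; L is listed later → L.
Ready: I, D and F. I is listed later → I.
D and F are both available; D is listed later → D.
Now C and F have their prerequisites met. C is listed later, so C next.
F needed B, now all done → F.
That leaves G as the only ready step → G.
Next only E has its prerequisites met → E.
Now A, H and K have their prerequisites met. A is listed later, so A next.
Now H and K have their prerequisites met. H is listed later, so H next.
K needed E, now all done → K.
J needed F and K, now all done → J.

B → L → I → D → C → F → G → E → A → H → K → J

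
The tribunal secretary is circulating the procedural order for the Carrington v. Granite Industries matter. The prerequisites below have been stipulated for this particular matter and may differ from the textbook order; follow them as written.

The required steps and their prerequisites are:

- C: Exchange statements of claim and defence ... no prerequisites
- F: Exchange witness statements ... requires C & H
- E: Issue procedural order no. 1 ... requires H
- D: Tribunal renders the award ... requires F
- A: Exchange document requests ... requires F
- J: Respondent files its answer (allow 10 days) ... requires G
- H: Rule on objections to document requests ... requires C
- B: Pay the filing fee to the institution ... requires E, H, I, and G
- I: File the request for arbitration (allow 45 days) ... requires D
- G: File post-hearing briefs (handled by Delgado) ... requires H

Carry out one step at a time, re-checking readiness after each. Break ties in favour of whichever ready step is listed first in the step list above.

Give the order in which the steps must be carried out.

C H F E D A I G J B

C has no prerequisites → C first.
H needed C, now all done → H.
Now F, E and G have their prerequisites met. F is listed earlier, so F next.
E, D, A and G are all available; E is listed earlier → E.
Now D, A and G have their prerequisites met. D is listed earlier, so D next.
Now A, I and G have their prerequisites met. A is listed earlier, so A next.
I and G are both available; I is listed earlier → I.
G is the only step now ready → G.
J and B are both available; J is listed earlier → J.
Next only B has its prerequisites met → B.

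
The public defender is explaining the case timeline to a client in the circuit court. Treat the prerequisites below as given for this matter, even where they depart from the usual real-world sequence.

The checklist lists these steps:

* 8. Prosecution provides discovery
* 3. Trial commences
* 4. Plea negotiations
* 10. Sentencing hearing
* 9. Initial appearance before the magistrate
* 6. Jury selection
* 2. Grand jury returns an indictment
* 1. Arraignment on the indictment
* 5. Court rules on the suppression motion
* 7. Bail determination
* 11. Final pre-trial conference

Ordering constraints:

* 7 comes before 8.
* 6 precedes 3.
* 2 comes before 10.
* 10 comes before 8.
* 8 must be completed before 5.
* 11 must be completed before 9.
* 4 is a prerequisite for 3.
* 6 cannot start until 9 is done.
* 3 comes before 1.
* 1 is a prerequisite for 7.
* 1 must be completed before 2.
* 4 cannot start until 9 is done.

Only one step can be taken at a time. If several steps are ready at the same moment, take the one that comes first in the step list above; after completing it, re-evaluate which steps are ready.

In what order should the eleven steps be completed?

11 has no prerequisites → 11 first.
9 needed 11, now all done → 9.
Now 4 and 6 have their prerequisites met. 4 is listed earlier, so 4 next.
That leaves 6 as the only ready step → 6.
3 needed 4 and 6, now all done → 3.
1 needed 3, now all done → 1.
2 and 7 are both available; 2 is listed earlier → 2.
Now 10 and 7 have their prerequisites met. 10 is listed earlier, so 10 next.
7 needed 1, now all done → 7.
8 needed 10 and 7, now all done → 8.
5 is the only step now ready → 5.

11, 9, 4, 6, 3, 1, 2, 10, 7, 8, 5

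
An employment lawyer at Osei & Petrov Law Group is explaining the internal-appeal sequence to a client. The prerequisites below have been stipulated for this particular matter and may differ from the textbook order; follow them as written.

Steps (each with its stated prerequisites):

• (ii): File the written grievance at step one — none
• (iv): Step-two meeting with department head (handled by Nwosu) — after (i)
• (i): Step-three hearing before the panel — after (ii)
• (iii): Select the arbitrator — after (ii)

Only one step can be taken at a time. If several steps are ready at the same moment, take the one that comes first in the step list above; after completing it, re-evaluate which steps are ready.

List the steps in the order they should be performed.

(ii) has no prerequisites → (ii) first.
Ready: (i) and (iii). (i) is listed earlier → (i).
Ready: (iv) and (iii). (iv) is listed earlier → (iv).
(iii) is the only step now ready → (iii).

(ii), (i), (iv), (iii)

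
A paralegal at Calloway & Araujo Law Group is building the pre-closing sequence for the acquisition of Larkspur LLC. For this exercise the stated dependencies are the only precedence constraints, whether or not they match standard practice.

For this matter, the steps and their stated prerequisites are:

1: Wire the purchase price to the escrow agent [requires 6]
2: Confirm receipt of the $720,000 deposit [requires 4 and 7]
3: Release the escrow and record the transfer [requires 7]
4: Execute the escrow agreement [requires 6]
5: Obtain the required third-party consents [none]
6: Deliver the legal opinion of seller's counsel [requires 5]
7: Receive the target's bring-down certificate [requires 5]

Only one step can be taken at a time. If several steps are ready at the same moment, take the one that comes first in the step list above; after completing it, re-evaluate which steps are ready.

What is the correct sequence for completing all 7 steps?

5, 6, 1, 4, 7, 2, 3

Only 5 has no prerequisites, so it is first.
Now 6 and 7 have their prerequisites met. 6 is listed earlier, so 6 next.
1, 4 and 7 are all available; 1 is listed earlier → 1.
4 and 7 are both available; 4 is listed earlier → 4.
Next only 7 has its prerequisites met → 7.
2 and 3 are both available; 2 is listed earlier → 2.
3 needed 7, now all done → 3.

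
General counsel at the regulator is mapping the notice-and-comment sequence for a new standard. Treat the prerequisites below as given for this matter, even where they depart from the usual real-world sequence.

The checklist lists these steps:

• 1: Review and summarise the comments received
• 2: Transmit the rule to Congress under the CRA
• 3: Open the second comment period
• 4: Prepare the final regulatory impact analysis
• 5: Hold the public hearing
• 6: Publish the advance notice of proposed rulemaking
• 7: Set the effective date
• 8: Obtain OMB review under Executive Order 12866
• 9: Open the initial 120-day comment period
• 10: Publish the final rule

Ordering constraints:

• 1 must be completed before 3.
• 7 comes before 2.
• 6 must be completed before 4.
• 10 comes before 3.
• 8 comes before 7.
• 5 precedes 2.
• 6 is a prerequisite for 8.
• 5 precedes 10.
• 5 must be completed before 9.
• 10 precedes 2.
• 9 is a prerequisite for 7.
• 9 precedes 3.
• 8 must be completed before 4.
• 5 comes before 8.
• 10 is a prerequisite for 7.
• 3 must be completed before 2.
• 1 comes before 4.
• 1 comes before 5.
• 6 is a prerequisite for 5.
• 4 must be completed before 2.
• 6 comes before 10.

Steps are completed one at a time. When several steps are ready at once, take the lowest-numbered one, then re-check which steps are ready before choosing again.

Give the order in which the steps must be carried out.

1, 6, 5, 8, 4, 9, 10, 3, 7, 2

1 and 6 have no prerequisites; 1 has the earlier label, so 1 is first.
6 is the only step now ready → 6.
5 needed 1 and 6, now all done → 5.
Now 8, 9 and 10 have their prerequisites met. 8 has the earlier label, so 8 next.
Ready: 4, 9 and 10. 4 has the earlier label → 4.
Ready: 9 and 10. 9 has the earlier label → 9.
That leaves 10 as the only ready step → 10.
Ready: 3 and 7. 3 has the earlier label → 3.
7 needed 8, 9 and 10, now all done → 7.
That leaves 2 as the only ready step → 2.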